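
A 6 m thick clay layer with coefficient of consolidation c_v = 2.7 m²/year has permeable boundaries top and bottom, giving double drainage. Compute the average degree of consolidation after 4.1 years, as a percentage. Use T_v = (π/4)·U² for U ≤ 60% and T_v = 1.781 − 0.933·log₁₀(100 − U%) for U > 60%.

Drainage path length: H_d = H/2 = 3 m (double drainage).
T_v = c_v·t/H_d² = 2.7×4.1/3² = 1.23.
T_v = 1.23 corresponds to the U > 60% branch:
U = 1 − 10^((1.781 − T_v)/0.933)/100 = 0.961

U ≈ 96.1 %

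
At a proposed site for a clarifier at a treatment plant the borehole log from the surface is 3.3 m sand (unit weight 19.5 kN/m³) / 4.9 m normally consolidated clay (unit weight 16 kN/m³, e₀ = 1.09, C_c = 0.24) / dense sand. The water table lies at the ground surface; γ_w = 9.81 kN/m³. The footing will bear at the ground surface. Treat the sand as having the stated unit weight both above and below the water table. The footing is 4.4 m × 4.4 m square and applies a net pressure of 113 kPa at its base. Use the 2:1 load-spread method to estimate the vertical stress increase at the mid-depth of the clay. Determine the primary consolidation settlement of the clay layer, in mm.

S_c ≈ 90.9 mm

Mid-depth of clay below the ground surface: z = 3.3 + 4.9/2 = 5.75 m.
Total vertical stress at mid-clay: σ_v = 19.5×3.3 + 16×2.45 = 103.55 kPa.
Pore pressure: u = 9.81×(5.75 − 0) = 56.408 kPa.
Initial effective stress: σ'_0 = σ_v − u = 103.55 − 56.408 = 47.142 kPa.
Stress increase at mid-clay by the 2:1 spreading method:
Δσ = qBL/((B+z)(L+z)) = 113×4.4×4.4/((4.4+5.75)(4.4+5.75)) = 21.235 kPa
Final effective stress: σ'_f = σ'_0 + Δσ = 47.142 + 21.235 = 68.377 kPa.
Normally consolidated clay, so the full stress increment lies on the virgin compression line:
S_c = C_c·H/(1+e₀)·log₁₀(σ'_f/σ'_0) = 0.24×4.9/(1+1.09)×log₁₀(68.377/47.142)
    = 0.56268 × 0.1615 = 0.09087 m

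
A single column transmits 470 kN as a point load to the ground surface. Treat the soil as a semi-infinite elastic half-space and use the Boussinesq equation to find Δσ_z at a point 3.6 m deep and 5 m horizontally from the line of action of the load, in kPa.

Boussinesq vertical stress below a point load on an elastic half-space:
Δσ_z = 3P/(2πz²) · [1 + (r/z)²]^(−5/2)
r/z = 5/3.6 = 1.3889; [1+(r/z)²]^(−5/2) = 0.068108.
Δσ_z = 3×470/(2π×3.6²) × 0.068108 = 17.315 × 0.068108 = 1.179 kPa

Δσ_z ≈ 1.18 kPa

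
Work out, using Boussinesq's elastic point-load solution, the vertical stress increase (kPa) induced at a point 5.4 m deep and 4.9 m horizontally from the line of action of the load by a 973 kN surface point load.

Boussinesq vertical stress below a point load on an elastic half-space:
Δσ_z = 3P/(2πz²) · [1 + (r/z)²]^(−5/2)
r/z = 4.9/5.4 = 0.90741; [1+(r/z)²]^(−5/2) = 0.22274.
Δσ_z = 3×973/(2π×5.4²) × 0.22274 = 15.932 × 0.22274 = 3.549 kPa

Δσ_z ≈ 3.55 kPa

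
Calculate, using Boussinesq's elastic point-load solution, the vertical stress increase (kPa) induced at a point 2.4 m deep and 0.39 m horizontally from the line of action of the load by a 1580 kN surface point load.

Δσ_z ≈ 123 kPa

Boussinesq vertical stress below a point load on an elastic half-space:
Δσ_z = 3P/(2πz²) · [1 + (r/z)²]^(−5/2)
r/z = 0.39/2.4 = 0.1625; [1+(r/z)²]^(−5/2) = 0.93692.
Δσ_z = 3×1580/(2π×2.4²) × 0.93692 = 130.97 × 0.93692 = 122.7 kPa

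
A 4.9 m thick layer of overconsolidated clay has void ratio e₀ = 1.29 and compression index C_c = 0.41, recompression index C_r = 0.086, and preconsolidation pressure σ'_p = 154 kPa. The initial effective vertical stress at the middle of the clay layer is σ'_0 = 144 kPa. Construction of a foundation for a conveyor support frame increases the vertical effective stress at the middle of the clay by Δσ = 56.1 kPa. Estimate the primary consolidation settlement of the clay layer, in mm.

S_c ≈ 105 mm

Final effective stress: σ'_f = 144 + 56.1 = 200.1 kPa.
σ'_f = 200.1 > σ'_p = 154 kPa, so the stress path crosses the preconsolidation pressure — recompression up to σ'_p, then virgin compression beyond:
S_c = H/(1+e₀)·[C_r·log₁₀(σ'_p/σ'_0) + C_c·log₁₀(σ'_f/σ'_p)]
    = 4.9/2.29 × [0.086×log₁₀(154/144) + 0.41×log₁₀(200.1/154)]
    = 2.1397 × [0.0025076 + 0.046628] = 0.1051 m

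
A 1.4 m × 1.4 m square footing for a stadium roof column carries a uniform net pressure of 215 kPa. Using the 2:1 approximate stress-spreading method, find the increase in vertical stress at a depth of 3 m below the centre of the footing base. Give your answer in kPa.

Δσ_z ≈ 21.8 kPa

By the 2:1 method the load spreads at 1 horizontal : 2 vertical, so at depth z the loaded area has grown by z in each plan dimension:
Δσ = qBL/((B+z)(L+z)) = 215×1.4×1.4/((1.4+3)(1.4+3)) = 21.767 kPa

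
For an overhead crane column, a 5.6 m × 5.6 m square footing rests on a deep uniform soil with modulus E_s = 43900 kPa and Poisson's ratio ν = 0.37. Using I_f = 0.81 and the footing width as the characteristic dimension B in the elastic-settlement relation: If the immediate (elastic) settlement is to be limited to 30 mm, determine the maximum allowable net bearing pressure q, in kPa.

S_e = q·B·(1−ν²)/E_s · I_f  ⇒  q = S_e·E_s / (B·(1−ν²)·I_f).
q = 0.03 × 43900 / (5.6 × 0.8631 × 0.81) = 336.4 kPa

q ≈ 336 kPa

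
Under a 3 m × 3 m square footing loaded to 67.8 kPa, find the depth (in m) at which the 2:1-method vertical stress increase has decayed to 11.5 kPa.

z ≈ 4.28 m

2:1 spreading — at depth z the loaded area has grown by z in each plan dimension:
qB²/(B+z)² = Δσ_z ⇒ z = B(√(q/Δσ_z) − 1) = 3×(√(67.8/11.5) − 1) = 4.284 m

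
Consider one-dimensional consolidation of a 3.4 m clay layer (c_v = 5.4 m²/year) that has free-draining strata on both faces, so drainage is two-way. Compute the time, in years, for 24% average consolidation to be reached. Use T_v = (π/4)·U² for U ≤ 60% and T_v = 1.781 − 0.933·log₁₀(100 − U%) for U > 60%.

t ≈ 0.0242 years

Drainage path length: H_d = H/2 = 1.7 m (double drainage).
U ≤ 60%: T_v = (π/4)·U² = (π/4)×0.24² = 0.045239.
t = T_v·H_d²/c_v = 0.045239×1.7²/5.4 = 0.02421 years.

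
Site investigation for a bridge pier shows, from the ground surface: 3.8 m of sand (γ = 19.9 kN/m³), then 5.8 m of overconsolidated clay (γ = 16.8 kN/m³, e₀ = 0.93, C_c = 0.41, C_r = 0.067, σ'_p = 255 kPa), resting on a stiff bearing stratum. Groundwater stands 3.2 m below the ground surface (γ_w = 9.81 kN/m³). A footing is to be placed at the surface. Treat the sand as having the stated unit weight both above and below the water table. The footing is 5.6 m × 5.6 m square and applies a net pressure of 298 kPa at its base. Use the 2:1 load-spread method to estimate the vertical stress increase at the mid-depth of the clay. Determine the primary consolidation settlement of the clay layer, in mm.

S_c ≈ 45.7 mm

Mid-depth of clay below the ground surface: z = 3.8 + 5.8/2 = 6.7 m.
Total vertical stress at mid-clay: σ_v = 19.9×3.8 + 16.8×2.9 = 124.34 kPa.
Pore pressure: u = 9.81×(6.7 − 3.2) = 34.335 kPa.
Initial effective stress: σ'_0 = σ_v − u = 124.34 − 34.335 = 90.005 kPa.
Stress increase at mid-clay by the 2:1 spreading method:
Δσ = qBL/((B+z)(L+z)) = 298×5.6×5.6/((5.6+6.7)(5.6+6.7)) = 61.771 kPa
Final effective stress: σ'_f = 90.005 + 61.771 = 151.78 kPa.
σ'_f = 151.78 ≤ σ'_p = 255 kPa, so the clay remains overconsolidated and only the recompression index applies:
S_c = C_r·H/(1+e₀)·log₁₀(σ'_f/σ'_0) = 0.067×5.8/1.93×log₁₀(151.78/90.005)
    = 0.20135 × 0.22695 = 0.0457 m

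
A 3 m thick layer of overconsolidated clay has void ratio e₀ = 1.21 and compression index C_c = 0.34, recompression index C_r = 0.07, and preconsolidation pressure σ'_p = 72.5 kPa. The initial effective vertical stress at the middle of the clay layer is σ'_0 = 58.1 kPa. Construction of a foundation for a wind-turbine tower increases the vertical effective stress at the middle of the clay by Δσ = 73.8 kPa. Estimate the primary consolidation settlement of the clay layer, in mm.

Final effective stress: σ'_f = 58.1 + 73.8 = 131.9 kPa.
σ'_f = 131.9 > σ'_p = 72.5 kPa, so the stress path crosses the preconsolidation pressure — recompression up to σ'_p, then virgin compression beyond:
S_c = H/(1+e₀)·[C_r·log₁₀(σ'_p/σ'_0) + C_c·log₁₀(σ'_f/σ'_p)]
    = 3/2.21 × [0.07×log₁₀(72.5/58.1) + 0.34×log₁₀(131.9/72.5)]
    = 1.3575 × [0.0067313 + 0.088368] = 0.1291 m

S_c ≈ 129 mm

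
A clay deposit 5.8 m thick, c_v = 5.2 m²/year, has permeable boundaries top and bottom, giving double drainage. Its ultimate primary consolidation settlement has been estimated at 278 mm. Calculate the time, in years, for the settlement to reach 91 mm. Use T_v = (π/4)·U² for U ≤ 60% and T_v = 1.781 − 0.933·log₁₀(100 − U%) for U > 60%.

Drainage path length: H_d = H/2 = 2.9 m (double drainage).
U = S(t)/S_ult = 91/278 = 0.3273.
U ≤ 60%: T_v = (π/4)·U² = (π/4)×0.32734² = 0.084156.
t = T_v·H_d²/c_v = 0.084156×2.9²/5.2 = 0.1361 years.

t ≈ 0.136 years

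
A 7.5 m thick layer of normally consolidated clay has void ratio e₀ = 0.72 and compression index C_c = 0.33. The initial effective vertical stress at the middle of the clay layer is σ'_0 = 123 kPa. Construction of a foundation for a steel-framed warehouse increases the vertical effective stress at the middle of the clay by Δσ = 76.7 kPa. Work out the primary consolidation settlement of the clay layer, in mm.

Final effective stress: σ'_f = σ'_0 + Δσ = 123 + 76.7 = 199.7 kPa.
Normally consolidated clay, so the full stress increment lies on the virgin compression line:
S_c = C_c·H/(1+e₀)·log₁₀(σ'_f/σ'_0) = 0.33×7.5/(1+0.72)×log₁₀(199.7/123)
    = 1.439 × 0.21047 = 0.3029 m

S_c ≈ 303 mm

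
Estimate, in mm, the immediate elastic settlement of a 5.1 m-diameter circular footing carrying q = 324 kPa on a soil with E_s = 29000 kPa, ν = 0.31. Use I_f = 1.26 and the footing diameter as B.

Immediate (elastic) settlement: S_e = q·B·(1−ν²)/E_s · I_f.
S_e = 324 × 5.1 × (1 − 0.31²) / 29000 × 1.26
    = 324 × 5.1 × 0.9039 / 29000 × 1.26
    = 0.06489 m = 64.89 mm

S_e ≈ 64.9 mm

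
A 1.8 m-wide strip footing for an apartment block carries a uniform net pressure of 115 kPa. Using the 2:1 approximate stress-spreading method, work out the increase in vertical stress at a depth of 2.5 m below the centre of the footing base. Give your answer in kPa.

Δσ_z ≈ 48.1 kPa

By the 2:1 method the load spreads at 1 horizontal : 2 vertical, so at depth z the loaded area has grown by z in each plan dimension:
Δσ = qB/(B+z) = 115×1.8/(1.8+2.5) = 48.14 kPa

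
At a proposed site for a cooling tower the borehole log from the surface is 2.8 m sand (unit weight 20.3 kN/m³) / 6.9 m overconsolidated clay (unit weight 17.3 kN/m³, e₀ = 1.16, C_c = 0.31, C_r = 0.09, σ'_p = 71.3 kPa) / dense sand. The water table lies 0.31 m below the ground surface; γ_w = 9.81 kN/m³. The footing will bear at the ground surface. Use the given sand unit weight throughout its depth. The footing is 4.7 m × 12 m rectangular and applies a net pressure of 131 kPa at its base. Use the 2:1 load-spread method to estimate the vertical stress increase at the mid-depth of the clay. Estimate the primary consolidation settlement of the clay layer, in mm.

Mid-depth of clay below the ground surface: z = 2.8 + 6.9/2 = 6.25 m.
Total vertical stress at mid-clay: σ_v = 20.3×2.8 + 17.3×3.45 = 116.53 kPa.
Pore pressure: u = 9.81×(6.25 − 0.31) = 58.271 kPa.
Initial effective stress: σ'_0 = σ_v − u = 116.53 − 58.271 = 58.259 kPa.
Stress increase at mid-clay by the 2:1 spreading method:
Δσ = qBL/((B+z)(L+z)) = 131×4.7×12/((4.7+6.25)(12+6.25)) = 36.972 kPa
Final effective stress: σ'_f = 58.259 + 36.972 = 95.231 kPa.
σ'_f = 95.231 > σ'_p = 71.3 kPa, so the stress path crosses the preconsolidation pressure — recompression up to σ'_p, then virgin compression beyond:
S_c = H/(1+e₀)·[C_r·log₁₀(σ'_p/σ'_0) + C_c·log₁₀(σ'_f/σ'_p)]
    = 6.9/2.16 × [0.09×log₁₀(71.3/58.259) + 0.31×log₁₀(95.231/71.3)]
    = 3.1944 × [0.0078954 + 0.038964] = 0.1497 m

S_c ≈ 150 mm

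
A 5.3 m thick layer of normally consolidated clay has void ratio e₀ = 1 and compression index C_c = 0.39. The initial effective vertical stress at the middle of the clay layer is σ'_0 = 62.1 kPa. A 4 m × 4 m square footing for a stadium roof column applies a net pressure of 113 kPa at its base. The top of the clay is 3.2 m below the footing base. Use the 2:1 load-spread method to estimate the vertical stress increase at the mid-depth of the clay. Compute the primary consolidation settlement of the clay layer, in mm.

S_c ≈ 118 mm

Mid-depth of clay below the footing base: z = 3.2 + 5.3/2 = 5.85 m.
Stress increase at mid-clay by the 2:1 spreading method:
Δσ = qBL/((B+z)(L+z)) = 113×4×4/((4+5.85)(4+5.85)) = 18.635 kPa
Final effective stress: σ'_f = σ'_0 + Δσ = 62.1 + 18.635 = 80.735 kPa.
Normally consolidated clay, so the full stress increment lies on the virgin compression line:
S_c = C_c·H/(1+e₀)·log₁₀(σ'_f/σ'_0) = 0.39×5.3/(1+1)×log₁₀(80.735/62.1)
    = 1.0335 × 0.11397 = 0.1178 m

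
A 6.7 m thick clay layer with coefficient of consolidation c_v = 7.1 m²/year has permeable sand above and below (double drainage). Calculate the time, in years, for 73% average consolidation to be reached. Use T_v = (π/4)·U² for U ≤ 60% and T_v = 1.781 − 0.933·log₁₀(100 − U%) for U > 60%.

Drainage path length: H_d = H/2 = 3.35 m (double drainage).
U > 60%: T_v = 1.781 − 0.933·log₁₀(100 − 73) = 0.44554.
t = T_v·H_d²/c_v = 0.44554×3.35²/7.1 = 0.7042 years.

t ≈ 0.704 years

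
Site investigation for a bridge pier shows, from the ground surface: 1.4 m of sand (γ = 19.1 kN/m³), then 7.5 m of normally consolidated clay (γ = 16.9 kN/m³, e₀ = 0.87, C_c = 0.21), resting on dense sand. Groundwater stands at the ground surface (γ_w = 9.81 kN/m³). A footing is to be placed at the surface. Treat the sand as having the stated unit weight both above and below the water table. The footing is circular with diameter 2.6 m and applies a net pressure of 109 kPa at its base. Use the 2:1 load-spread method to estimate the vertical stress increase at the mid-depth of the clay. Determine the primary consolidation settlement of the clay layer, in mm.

S_c ≈ 98.7 mm

Mid-depth of clay below the ground surface: z = 1.4 + 7.5/2 = 5.15 m.
Total vertical stress at mid-clay: σ_v = 19.1×1.4 + 16.9×3.75 = 90.115 kPa.
Pore pressure: u = 9.81×(5.15 − 0) = 50.522 kPa.
Initial effective stress: σ'_0 = σ_v − u = 90.115 − 50.522 = 39.593 kPa.
Stress increase at mid-clay by the 2:1 spreading method:
Δσ ≈ qD²/(D+z)² = 109×2.6²/(2.6+5.15)² = 12.268 kPa
Final effective stress: σ'_f = σ'_0 + Δσ = 39.593 + 12.268 = 51.861 kPa.
Normally consolidated clay, so the full stress increment lies on the virgin compression line:
S_c = C_c·H/(1+e₀)·log₁₀(σ'_f/σ'_0) = 0.21×7.5/(1+0.87)×log₁₀(51.861/39.593)
    = 0.84225 × 0.11722 = 0.09873 m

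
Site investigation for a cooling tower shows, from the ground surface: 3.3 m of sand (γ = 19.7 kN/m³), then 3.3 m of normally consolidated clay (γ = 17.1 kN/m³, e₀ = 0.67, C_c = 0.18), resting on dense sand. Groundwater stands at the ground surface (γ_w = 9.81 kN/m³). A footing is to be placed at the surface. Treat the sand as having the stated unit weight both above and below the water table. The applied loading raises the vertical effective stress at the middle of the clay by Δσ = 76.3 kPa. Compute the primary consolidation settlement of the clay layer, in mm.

Mid-depth of clay below the ground surface: z = 3.3 + 3.3/2 = 4.95 m.
Total vertical stress at mid-clay: σ_v = 19.7×3.3 + 17.1×1.65 = 93.225 kPa.
Pore pressure: u = 9.81×(4.95 − 0) = 48.56 kPa.
Initial effective stress: σ'_0 = σ_v − u = 93.225 − 48.56 = 44.665 kPa.
Final effective stress: σ'_f = σ'_0 + Δσ = 44.665 + 76.3 = 120.97 kPa.
Normally consolidated clay, so the full stress increment lies on the virgin compression line:
S_c = C_c·H/(1+e₀)·log₁₀(σ'_f/σ'_0) = 0.18×3.3/(1+0.67)×log₁₀(120.97/44.665)
    = 0.35569 × 0.43271 = 0.1539 m

S_c ≈ 154 mm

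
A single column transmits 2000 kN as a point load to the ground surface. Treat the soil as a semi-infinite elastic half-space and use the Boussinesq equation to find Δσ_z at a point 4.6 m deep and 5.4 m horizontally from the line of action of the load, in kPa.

Boussinesq vertical stress below a point load on an elastic half-space:
Δσ_z = 3P/(2πz²) · [1 + (r/z)²]^(−5/2)
r/z = 5.4/4.6 = 1.1739; [1+(r/z)²]^(−5/2) = 0.11467.
Δσ_z = 3×2000/(2π×4.6²) × 0.11467 = 45.129 × 0.11467 = 5.175 kPa

Δσ_z ≈ 5.17 kPa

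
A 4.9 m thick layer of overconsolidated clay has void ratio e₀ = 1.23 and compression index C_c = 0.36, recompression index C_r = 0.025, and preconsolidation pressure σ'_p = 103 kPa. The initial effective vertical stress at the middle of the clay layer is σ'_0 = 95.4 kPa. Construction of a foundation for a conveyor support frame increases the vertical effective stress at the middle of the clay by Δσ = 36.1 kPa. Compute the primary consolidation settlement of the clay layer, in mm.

Final effective stress: σ'_f = 95.4 + 36.1 = 131.5 kPa.
σ'_f = 131.5 > σ'_p = 103 kPa, so the stress path crosses the preconsolidation pressure — recompression up to σ'_p, then virgin compression beyond:
S_c = H/(1+e₀)·[C_r·log₁₀(σ'_p/σ'_0) + C_c·log₁₀(σ'_f/σ'_p)]
    = 4.9/2.23 × [0.025×log₁₀(103/95.4) + 0.36×log₁₀(131.5/103)]
    = 2.1973 × [0.00083222 + 0.038192] = 0.08575 m

S_c ≈ 85.7 mm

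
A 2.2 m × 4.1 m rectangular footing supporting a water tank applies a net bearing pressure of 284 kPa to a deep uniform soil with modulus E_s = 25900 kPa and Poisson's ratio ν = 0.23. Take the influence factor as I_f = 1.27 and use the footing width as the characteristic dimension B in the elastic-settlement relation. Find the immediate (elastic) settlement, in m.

S_e ≈ 0.029 m

Immediate (elastic) settlement: S_e = q·B·(1−ν²)/E_s · I_f.
S_e = 284 × 2.2 × (1 − 0.23²) / 25900 × 1.27
    = 284 × 2.2 × 0.9471 / 25900 × 1.27
    = 0.02902 m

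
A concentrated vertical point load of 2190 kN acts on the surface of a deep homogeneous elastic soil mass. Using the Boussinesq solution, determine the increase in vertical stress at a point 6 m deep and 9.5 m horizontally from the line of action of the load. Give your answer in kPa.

Boussinesq vertical stress below a point load on an elastic half-space:
Δσ_z = 3P/(2πz²) · [1 + (r/z)²]^(−5/2)
r/z = 9.5/6 = 1.5833; [1+(r/z)²]^(−5/2) = 0.043419.
Δσ_z = 3×2190/(2π×6²) × 0.043419 = 29.046 × 0.043419 = 1.261 kPa

Δσ_z ≈ 1.26 kPa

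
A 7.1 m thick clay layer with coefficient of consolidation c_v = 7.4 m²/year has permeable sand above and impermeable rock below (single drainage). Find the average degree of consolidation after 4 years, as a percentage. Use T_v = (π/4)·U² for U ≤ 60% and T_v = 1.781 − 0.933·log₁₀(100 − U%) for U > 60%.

Drainage path length: H_d = H = 7.1 m (single drainage).
T_v = c_v·t/H_d² = 7.4×4/7.1² = 0.58719.
T_v = 0.58719 corresponds to the U > 60% branch:
U = 1 − 10^((1.781 − T_v)/0.933)/100 = 0.8097

U ≈ 81 %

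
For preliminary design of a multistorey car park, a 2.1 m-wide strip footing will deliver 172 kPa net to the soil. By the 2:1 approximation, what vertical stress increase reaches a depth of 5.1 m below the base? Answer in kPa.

Δσ_z ≈ 50.2 kPa

By the 2:1 method the load spreads at 1 horizontal : 2 vertical, so at depth z the loaded area has grown by z in each plan dimension:
Δσ = qB/(B+z) = 172×2.1/(2.1+5.1) = 50.167 kPa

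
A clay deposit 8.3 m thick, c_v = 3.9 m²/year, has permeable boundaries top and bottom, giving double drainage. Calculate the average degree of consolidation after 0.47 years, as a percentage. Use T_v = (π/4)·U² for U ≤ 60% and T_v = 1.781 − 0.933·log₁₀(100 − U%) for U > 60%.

U ≈ 36.8 %

Drainage path length: H_d = H/2 = 4.15 m (double drainage).
T_v = c_v·t/H_d² = 3.9×0.47/4.15² = 0.10643.
T_v = 0.10643 corresponds to the U ≤ 60% branch:
U = √(4T_v/π) = 0.3681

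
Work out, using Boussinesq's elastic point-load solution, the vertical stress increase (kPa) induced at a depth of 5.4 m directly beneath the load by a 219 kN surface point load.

Δσ_z ≈ 3.59 kPa

Boussinesq vertical stress below a point load on an elastic half-space:
Δσ_z = 3P/(2πz²) · [1 + (r/z)²]^(−5/2)
r/z = 0/5.4 = 0; [1+(r/z)²]^(−5/2) = 1.
Δσ_z = 3×219/(2π×5.4²) × 1 = 3.5859 × 1 = 3.586 kPa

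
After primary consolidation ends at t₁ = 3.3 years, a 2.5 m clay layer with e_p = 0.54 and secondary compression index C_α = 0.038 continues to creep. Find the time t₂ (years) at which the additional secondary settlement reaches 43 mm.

S_s = C_α·H/(1+e_p)·log₁₀(t₂/t₁) ⇒ log₁₀(t₂/t₁) = S_s·(1+e_p)/(C_α·H).
log₁₀(t₂/t₁) = 0.043 × (1+0.54) / (0.038×2.5) = 0.6971
t₂ = t₁ × 10^0.6971 = 3.3 × 4.978 = 16.43 years

t₂ ≈ 16.4 years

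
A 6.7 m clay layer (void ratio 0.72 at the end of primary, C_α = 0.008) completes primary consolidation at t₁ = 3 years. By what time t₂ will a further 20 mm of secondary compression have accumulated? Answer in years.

t₂ ≈ 13.1 years

S_s = C_α·H/(1+e_p)·log₁₀(t₂/t₁) ⇒ log₁₀(t₂/t₁) = S_s·(1+e_p)/(C_α·H).
log₁₀(t₂/t₁) = 0.02 × (1+0.72) / (0.008×6.7) = 0.6418
t₂ = t₁ × 10^0.6418 = 3 × 4.383 = 13.15 years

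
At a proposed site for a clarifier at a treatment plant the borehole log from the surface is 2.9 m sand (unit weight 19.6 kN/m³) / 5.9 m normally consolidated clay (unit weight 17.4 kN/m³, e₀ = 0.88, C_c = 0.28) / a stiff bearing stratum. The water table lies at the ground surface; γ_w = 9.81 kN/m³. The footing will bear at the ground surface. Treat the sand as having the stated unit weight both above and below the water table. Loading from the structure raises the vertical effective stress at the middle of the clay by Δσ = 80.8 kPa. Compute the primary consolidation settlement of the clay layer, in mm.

Mid-depth of clay below the ground surface: z = 2.9 + 5.9/2 = 5.85 m.
Total vertical stress at mid-clay: σ_v = 19.6×2.9 + 17.4×2.95 = 108.17 kPa.
Pore pressure: u = 9.81×(5.85 − 0) = 57.389 kPa.
Initial effective stress: σ'_0 = σ_v − u = 108.17 − 57.389 = 50.781 kPa.
Final effective stress: σ'_f = σ'_0 + Δσ = 50.781 + 80.8 = 131.58 kPa.
Normally consolidated clay, so the full stress increment lies on the virgin compression line:
S_c = C_c·H/(1+e₀)·log₁₀(σ'_f/σ'_0) = 0.28×5.9/(1+0.88)×log₁₀(131.58/50.781)
    = 0.87872 × 0.41349 = 0.3633 m

S_c ≈ 363 mm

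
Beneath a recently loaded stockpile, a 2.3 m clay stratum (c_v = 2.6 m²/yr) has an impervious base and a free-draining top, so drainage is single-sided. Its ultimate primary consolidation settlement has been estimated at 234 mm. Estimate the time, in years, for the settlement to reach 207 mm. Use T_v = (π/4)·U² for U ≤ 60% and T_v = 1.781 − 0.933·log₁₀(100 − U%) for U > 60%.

t ≈ 1.61 years

Drainage path length: H_d = H = 2.3 m (single drainage).
U = S(t)/S_ult = 207/234 = 0.8846.
U > 60%: T_v = 1.781 − 0.933·log₁₀(100 − 88.462) = 0.79002.
t = T_v·H_d²/c_v = 0.79002×2.3²/2.6 = 1.607 years.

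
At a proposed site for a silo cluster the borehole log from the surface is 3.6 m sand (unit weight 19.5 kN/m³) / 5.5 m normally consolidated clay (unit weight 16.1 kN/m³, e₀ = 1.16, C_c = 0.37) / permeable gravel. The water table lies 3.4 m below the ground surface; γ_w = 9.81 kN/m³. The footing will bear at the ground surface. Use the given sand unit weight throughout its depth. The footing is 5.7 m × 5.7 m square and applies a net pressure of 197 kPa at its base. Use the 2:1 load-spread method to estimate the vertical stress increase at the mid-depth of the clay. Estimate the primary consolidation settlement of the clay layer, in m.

S_c ≈ 0.17 m

Mid-depth of clay below the ground surface: z = 3.6 + 5.5/2 = 6.35 m.
Total vertical stress at mid-clay: σ_v = 19.5×3.6 + 16.1×2.75 = 114.48 kPa.
Pore pressure: u = 9.81×(6.35 − 3.4) = 28.94 kPa.
Initial effective stress: σ'_0 = σ_v − u = 114.48 − 28.94 = 85.54 kPa.
Stress increase at mid-clay by the 2:1 spreading method:
Δσ = qBL/((B+z)(L+z)) = 197×5.7×5.7/((5.7+6.35)(5.7+6.35)) = 44.08 kPa
Final effective stress: σ'_f = σ'_0 + Δσ = 85.54 + 44.08 = 129.62 kPa.
Normally consolidated clay, so the full stress increment lies on the virgin compression line:
S_c = C_c·H/(1+e₀)·log₁₀(σ'_f/σ'_0) = 0.37×5.5/(1+1.16)×log₁₀(129.62/85.54)
    = 0.94213 × 0.1805 = 0.1701 m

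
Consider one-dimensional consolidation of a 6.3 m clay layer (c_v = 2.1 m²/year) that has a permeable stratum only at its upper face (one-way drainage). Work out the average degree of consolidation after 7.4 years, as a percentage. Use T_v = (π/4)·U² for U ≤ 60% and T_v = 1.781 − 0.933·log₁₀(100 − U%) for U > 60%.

Drainage path length: H_d = H = 6.3 m (single drainage).
T_v = c_v·t/H_d² = 2.1×7.4/6.3² = 0.39153.
T_v = 0.39153 corresponds to the U > 60% branch:
U = 1 − 10^((1.781 − T_v)/0.933)/100 = 0.6915

U ≈ 69.2 %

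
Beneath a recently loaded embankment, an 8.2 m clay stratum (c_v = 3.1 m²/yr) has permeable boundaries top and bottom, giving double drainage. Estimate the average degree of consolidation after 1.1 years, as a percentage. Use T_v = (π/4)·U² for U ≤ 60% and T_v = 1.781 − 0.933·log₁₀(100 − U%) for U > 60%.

Drainage path length: H_d = H/2 = 4.1 m (double drainage).
T_v = c_v·t/H_d² = 3.1×1.1/4.1² = 0.20286.
T_v = 0.20286 corresponds to the U ≤ 60% branch:
U = √(4T_v/π) = 0.5082

U ≈ 50.8 %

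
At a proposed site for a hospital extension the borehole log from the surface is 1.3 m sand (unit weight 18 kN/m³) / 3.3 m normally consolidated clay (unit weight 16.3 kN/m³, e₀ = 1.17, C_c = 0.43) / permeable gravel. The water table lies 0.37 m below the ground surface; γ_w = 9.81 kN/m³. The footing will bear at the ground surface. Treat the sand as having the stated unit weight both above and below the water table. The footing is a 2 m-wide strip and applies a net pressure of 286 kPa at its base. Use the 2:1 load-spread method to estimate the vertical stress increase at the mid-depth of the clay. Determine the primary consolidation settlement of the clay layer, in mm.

S_c ≈ 491 mm

Mid-depth of clay below the ground surface: z = 1.3 + 3.3/2 = 2.95 m.
Total vertical stress at mid-clay: σ_v = 18×1.3 + 16.3×1.65 = 50.295 kPa.
Pore pressure: u = 9.81×(2.95 − 0.37) = 25.31 kPa.
Initial effective stress: σ'_0 = σ_v − u = 50.295 − 25.31 = 24.985 kPa.
Stress increase at mid-clay by the 2:1 spreading method:
Δσ = qB/(B+z) = 286×2/(2+2.95) = 115.56 kPa
Final effective stress: σ'_f = σ'_0 + Δσ = 24.985 + 115.56 = 140.55 kPa.
Normally consolidated clay, so the full stress increment lies on the virgin compression line:
S_c = C_c·H/(1+e₀)·log₁₀(σ'_f/σ'_0) = 0.43×3.3/(1+1.17)×log₁₀(140.55/24.985)
    = 0.65392 × 0.75015 = 0.4905 m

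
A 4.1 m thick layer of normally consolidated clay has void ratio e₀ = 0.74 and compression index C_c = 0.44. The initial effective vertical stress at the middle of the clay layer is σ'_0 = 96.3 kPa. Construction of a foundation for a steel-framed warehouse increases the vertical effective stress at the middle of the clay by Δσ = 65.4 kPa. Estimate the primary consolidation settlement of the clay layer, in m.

Final effective stress: σ'_f = σ'_0 + Δσ = 96.3 + 65.4 = 161.7 kPa.
Normally consolidated clay, so the full stress increment lies on the virgin compression line:
S_c = C_c·H/(1+e₀)·log₁₀(σ'_f/σ'_0) = 0.44×4.1/(1+0.74)×log₁₀(161.7/96.3)
    = 1.0368 × 0.22508 = 0.2334 m

S_c ≈ 0.233 m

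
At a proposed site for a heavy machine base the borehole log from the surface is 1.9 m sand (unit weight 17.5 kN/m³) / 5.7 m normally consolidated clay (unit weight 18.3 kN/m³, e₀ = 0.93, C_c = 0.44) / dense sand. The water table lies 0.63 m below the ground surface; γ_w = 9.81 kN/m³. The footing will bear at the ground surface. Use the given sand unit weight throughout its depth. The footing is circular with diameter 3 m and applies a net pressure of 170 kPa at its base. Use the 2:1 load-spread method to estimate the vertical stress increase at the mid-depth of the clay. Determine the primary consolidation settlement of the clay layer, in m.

Mid-depth of clay below the ground surface: z = 1.9 + 5.7/2 = 4.75 m.
Total vertical stress at mid-clay: σ_v = 17.5×1.9 + 18.3×2.85 = 85.405 kPa.
Pore pressure: u = 9.81×(4.75 − 0.63) = 40.417 kPa.
Initial effective stress: σ'_0 = σ_v − u = 85.405 − 40.417 = 44.988 kPa.
Stress increase at mid-clay by the 2:1 spreading method:
Δσ ≈ qD²/(D+z)² = 170×3²/(3+4.75)² = 25.473 kPa
Final effective stress: σ'_f = σ'_0 + Δσ = 44.988 + 25.473 = 70.461 kPa.
Normally consolidated clay, so the full stress increment lies on the virgin compression line:
S_c = C_c·H/(1+e₀)·log₁₀(σ'_f/σ'_0) = 0.44×5.7/(1+0.93)×log₁₀(70.461/44.988)
    = 1.2995 × 0.19485 = 0.2532 m

S_c ≈ 0.253 m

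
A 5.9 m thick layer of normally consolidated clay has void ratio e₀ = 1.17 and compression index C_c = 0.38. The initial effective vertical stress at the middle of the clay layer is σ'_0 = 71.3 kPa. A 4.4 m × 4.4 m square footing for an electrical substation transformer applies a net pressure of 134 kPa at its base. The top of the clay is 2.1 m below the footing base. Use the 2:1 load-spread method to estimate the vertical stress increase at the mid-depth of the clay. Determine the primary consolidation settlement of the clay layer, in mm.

Mid-depth of clay below the footing base: z = 2.1 + 5.9/2 = 5.05 m.
Stress increase at mid-clay by the 2:1 spreading method:
Δσ = qBL/((B+z)(L+z)) = 134×4.4×4.4/((4.4+5.05)(4.4+5.05)) = 29.05 kPa
Final effective stress: σ'_f = σ'_0 + Δσ = 71.3 + 29.05 = 100.35 kPa.
Normally consolidated clay, so the full stress increment lies on the virgin compression line:
S_c = C_c·H/(1+e₀)·log₁₀(σ'_f/σ'_0) = 0.38×5.9/(1+1.17)×log₁₀(100.35/71.3)
    = 1.0332 × 0.14843 = 0.1534 m

S_c ≈ 153 mm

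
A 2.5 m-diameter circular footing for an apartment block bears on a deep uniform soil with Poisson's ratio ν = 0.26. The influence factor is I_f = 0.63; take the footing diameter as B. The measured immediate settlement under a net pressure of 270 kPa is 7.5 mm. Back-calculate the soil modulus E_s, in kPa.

E_s ≈ 52900 kPa

S_e = q·B·(1−ν²)/E_s · I_f  ⇒  E_s = q·B·(1−ν²)·I_f / S_e.
E_s = 270 × 2.5 × 0.9324 × 0.63 / 0.0075 = 52870 kPa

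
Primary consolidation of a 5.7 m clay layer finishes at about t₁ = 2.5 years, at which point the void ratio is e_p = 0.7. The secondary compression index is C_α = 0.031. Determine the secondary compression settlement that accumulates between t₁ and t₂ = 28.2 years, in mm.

S_s ≈ 109 mm

Secondary compression: S_s = C_α·H/(1+e_p)·log₁₀(t₂/t₁)
S_s = 0.031×5.7/(1+0.7)×log₁₀(28.2/2.5)
    = 0.1039 × 1.052 = 0.1094 m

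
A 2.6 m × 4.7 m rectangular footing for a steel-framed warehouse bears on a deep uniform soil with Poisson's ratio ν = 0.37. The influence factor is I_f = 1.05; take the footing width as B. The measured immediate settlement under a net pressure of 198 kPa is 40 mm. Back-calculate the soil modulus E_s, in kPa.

E_s ≈ 11700 kPa

S_e = q·B·(1−ν²)/E_s · I_f  ⇒  E_s = q·B·(1−ν²)·I_f / S_e.
E_s = 198 × 2.6 × 0.8631 × 1.05 / 0.04 = 11660 kPa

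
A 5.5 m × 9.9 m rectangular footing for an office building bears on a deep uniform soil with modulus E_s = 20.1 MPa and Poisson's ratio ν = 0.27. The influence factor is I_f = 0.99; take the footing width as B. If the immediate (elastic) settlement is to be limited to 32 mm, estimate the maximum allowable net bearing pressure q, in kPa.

q ≈ 127 kPa

E_s = 20.1 MPa = 20100 kPa.
S_e = q·B·(1−ν²)/E_s · I_f  ⇒  q = S_e·E_s / (B·(1−ν²)·I_f).
q = 0.032 × 20100 / (5.5 × 0.9271 × 0.99) = 127.4 kPa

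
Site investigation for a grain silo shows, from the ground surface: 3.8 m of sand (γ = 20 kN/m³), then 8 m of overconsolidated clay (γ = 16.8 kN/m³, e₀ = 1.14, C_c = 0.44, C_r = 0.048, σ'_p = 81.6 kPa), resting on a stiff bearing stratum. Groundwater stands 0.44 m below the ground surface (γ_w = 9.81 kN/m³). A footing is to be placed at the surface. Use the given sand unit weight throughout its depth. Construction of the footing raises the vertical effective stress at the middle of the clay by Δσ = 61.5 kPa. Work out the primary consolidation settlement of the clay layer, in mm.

S_c ≈ 357 mm

Mid-depth of clay below the ground surface: z = 3.8 + 8/2 = 7.8 m.
Total vertical stress at mid-clay: σ_v = 20×3.8 + 16.8×4 = 143.2 kPa.
Pore pressure: u = 9.81×(7.8 − 0.44) = 72.202 kPa.
Initial effective stress: σ'_0 = σ_v − u = 143.2 − 72.202 = 70.998 kPa.
Final effective stress: σ'_f = 70.998 + 61.5 = 132.5 kPa.
σ'_f = 132.5 > σ'_p = 81.6 kPa, so the stress path crosses the preconsolidation pressure — recompression up to σ'_p, then virgin compression beyond:
S_c = H/(1+e₀)·[C_r·log₁₀(σ'_p/σ'_0) + C_c·log₁₀(σ'_f/σ'_p)]
    = 8/2.14 × [0.048×log₁₀(81.6/70.998) + 0.44×log₁₀(132.5/81.6)]
    = 3.7383 × [0.0029013 + 0.092631] = 0.3571 m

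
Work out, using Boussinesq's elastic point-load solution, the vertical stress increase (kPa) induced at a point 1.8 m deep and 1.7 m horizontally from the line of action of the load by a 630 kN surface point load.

Boussinesq vertical stress below a point load on an elastic half-space:
Δσ_z = 3P/(2πz²) · [1 + (r/z)²]^(−5/2)
r/z = 1.7/1.8 = 0.94444; [1+(r/z)²]^(−5/2) = 0.2031.
Δσ_z = 3×630/(2π×1.8²) × 0.2031 = 92.84 × 0.2031 = 18.86 kPa

Δσ_z ≈ 18.9 kPa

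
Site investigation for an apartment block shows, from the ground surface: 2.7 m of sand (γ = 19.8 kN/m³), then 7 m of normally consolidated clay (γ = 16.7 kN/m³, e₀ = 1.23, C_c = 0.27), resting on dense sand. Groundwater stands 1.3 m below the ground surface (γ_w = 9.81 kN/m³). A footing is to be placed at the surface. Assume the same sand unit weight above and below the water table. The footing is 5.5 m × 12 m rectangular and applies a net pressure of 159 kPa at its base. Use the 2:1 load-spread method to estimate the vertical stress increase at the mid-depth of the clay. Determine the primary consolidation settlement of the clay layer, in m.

S_c ≈ 0.211 m

Mid-depth of clay below the ground surface: z = 2.7 + 7/2 = 6.2 m.
Total vertical stress at mid-clay: σ_v = 19.8×2.7 + 16.7×3.5 = 111.91 kPa.
Pore pressure: u = 9.81×(6.2 − 1.3) = 48.069 kPa.
Initial effective stress: σ'_0 = σ_v − u = 111.91 − 48.069 = 63.841 kPa.
Stress increase at mid-clay by the 2:1 spreading method:
Δσ = qBL/((B+z)(L+z)) = 159×5.5×12/((5.5+6.2)(12+6.2)) = 49.281 kPa
Final effective stress: σ'_f = σ'_0 + Δσ = 63.841 + 49.281 = 113.12 kPa.
Normally consolidated clay, so the full stress increment lies on the virgin compression line:
S_c = C_c·H/(1+e₀)·log₁₀(σ'_f/σ'_0) = 0.27×7/(1+1.23)×log₁₀(113.12/63.841)
    = 0.84753 × 0.24844 = 0.2106 m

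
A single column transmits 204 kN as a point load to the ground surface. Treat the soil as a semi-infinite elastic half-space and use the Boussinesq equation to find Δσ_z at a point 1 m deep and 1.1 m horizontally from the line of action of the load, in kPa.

Boussinesq vertical stress below a point load on an elastic half-space:
Δσ_z = 3P/(2πz²) · [1 + (r/z)²]^(−5/2)
r/z = 1.1/1 = 1.1; [1+(r/z)²]^(−5/2) = 0.13773.
Δσ_z = 3×204/(2π×1²) × 0.13773 = 97.403 × 0.13773 = 13.42 kPa

Δσ_z ≈ 13.4 kPa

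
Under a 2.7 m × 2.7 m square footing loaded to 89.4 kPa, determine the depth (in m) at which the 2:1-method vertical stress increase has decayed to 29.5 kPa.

2:1 spreading — at depth z the loaded area has grown by z in each plan dimension:
qB²/(B+z)² = Δσ_z ⇒ z = B(√(q/Δσ_z) − 1) = 2.7×(√(89.4/29.5) − 1) = 2 m

z ≈ 2 m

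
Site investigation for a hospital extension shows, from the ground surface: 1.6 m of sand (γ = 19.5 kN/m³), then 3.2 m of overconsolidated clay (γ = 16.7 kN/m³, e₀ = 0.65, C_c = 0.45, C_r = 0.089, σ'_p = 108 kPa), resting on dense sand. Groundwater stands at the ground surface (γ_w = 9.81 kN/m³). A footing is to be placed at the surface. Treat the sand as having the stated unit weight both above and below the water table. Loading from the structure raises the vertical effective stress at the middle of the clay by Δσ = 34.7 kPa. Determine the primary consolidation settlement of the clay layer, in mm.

S_c ≈ 62.7 mm

Mid-depth of clay below the ground surface: z = 1.6 + 3.2/2 = 3.2 m.
Total vertical stress at mid-clay: σ_v = 19.5×1.6 + 16.7×1.6 = 57.92 kPa.
Pore pressure: u = 9.81×(3.2 − 0) = 31.392 kPa.
Initial effective stress: σ'_0 = σ_v − u = 57.92 − 31.392 = 26.528 kPa.
Final effective stress: σ'_f = 26.528 + 34.7 = 61.228 kPa.
σ'_f = 61.228 ≤ σ'_p = 108 kPa, so the clay remains overconsolidated and only the recompression index applies:
S_c = C_r·H/(1+e₀)·log₁₀(σ'_f/σ'_0) = 0.089×3.2/1.65×log₁₀(61.228/26.528)
    = 0.17261 × 0.36325 = 0.0627 m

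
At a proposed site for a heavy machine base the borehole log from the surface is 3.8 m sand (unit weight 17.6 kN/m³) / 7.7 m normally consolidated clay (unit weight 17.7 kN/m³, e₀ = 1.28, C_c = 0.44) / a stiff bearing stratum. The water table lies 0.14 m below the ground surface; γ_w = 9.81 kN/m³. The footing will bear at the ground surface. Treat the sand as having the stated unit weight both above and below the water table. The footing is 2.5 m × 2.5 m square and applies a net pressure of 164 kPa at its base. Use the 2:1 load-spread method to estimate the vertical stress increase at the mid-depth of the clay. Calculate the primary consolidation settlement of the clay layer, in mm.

S_c ≈ 97 mm

Mid-depth of clay below the ground surface: z = 3.8 + 7.7/2 = 7.65 m.
Total vertical stress at mid-clay: σ_v = 17.6×3.8 + 17.7×3.85 = 135.02 kPa.
Pore pressure: u = 9.81×(7.65 − 0.14) = 73.673 kPa.
Initial effective stress: σ'_0 = σ_v − u = 135.02 − 73.673 = 61.347 kPa.
Stress increase at mid-clay by the 2:1 spreading method:
Δσ = qBL/((B+z)(L+z)) = 164×2.5×2.5/((2.5+7.65)(2.5+7.65)) = 9.9493 kPa
Final effective stress: σ'_f = σ'_0 + Δσ = 61.347 + 9.9493 = 71.296 kPa.
Normally consolidated clay, so the full stress increment lies on the virgin compression line:
S_c = C_c·H/(1+e₀)·log₁₀(σ'_f/σ'_0) = 0.44×7.7/(1+1.28)×log₁₀(71.296/61.347)
    = 1.486 × 0.065272 = 0.09699 m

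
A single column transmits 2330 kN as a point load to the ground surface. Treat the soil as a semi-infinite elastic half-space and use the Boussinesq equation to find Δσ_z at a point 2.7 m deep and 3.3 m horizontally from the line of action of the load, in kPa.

Boussinesq vertical stress below a point load on an elastic half-space:
Δσ_z = 3P/(2πz²) · [1 + (r/z)²]^(−5/2)
r/z = 3.3/2.7 = 1.2222; [1+(r/z)²]^(−5/2) = 0.10182.
Δσ_z = 3×2330/(2π×2.7²) × 0.10182 = 152.61 × 0.10182 = 15.54 kPa

Δσ_z ≈ 15.5 kPa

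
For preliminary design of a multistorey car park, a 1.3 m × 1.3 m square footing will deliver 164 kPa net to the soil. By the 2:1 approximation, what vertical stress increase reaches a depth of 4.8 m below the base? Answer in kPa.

Δσ_z ≈ 7.45 kPa

By the 2:1 method the load spreads at 1 horizontal : 2 vertical, so at depth z the loaded area has grown by z in each plan dimension:
Δσ = qBL/((B+z)(L+z)) = 164×1.3×1.3/((1.3+4.8)(1.3+4.8)) = 7.4485 kPa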